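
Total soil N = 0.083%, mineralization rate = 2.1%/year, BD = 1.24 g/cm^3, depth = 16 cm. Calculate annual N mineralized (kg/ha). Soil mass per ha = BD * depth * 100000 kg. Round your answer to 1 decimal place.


Step 1: Soil mass per ha = BD * depth * 100000 = 1.24 * 16 * 100000 = 1984000 kg
Step 2: Total N pool = soil mass * N%/100 = 1984000 * 0.083/100 = 1646.72 kg/ha
Step 3: N mineralized = N pool * rate%/100 = 1646.72 * 2.1/100 = 34.6 kg/ha/yr

34.6


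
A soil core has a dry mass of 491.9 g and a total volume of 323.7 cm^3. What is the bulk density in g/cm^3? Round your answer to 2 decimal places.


Step 1: Identify the formula: BD = dry mass / volume
Step 2: Substitute values: BD = 491.9 / 323.7
Step 3: BD = 1.52 g/cm^3

1.52


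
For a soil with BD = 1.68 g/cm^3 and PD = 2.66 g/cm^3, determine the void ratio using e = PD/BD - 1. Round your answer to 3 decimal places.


Step 1: e = PD / BD - 1
Step 2: e = 2.66 / 1.68 - 1
Step 3: e = 1.58333 - 1
Step 4: e = 0.583

0.583


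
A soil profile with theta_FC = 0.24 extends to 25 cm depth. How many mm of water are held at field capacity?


Step 1: Water (mm) = theta_FC * depth (cm) * 10
Step 2: Water = 0.24 * 25 * 10
Step 3: Water = 60.0 mm

60.0


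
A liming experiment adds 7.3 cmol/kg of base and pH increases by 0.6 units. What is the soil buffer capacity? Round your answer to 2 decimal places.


Step 1: BC = change in base / change in pH
Step 2: BC = 7.3 / 0.6
Step 3: BC = 12.17 cmol/(kg*pH unit)

12.17


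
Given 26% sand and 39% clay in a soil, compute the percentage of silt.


Step 1: sand + silt + clay = 100%
Step 2: silt = 100 - sand - clay
Step 3: silt = 100 - 26 - 39
Step 4: silt = 35%

35


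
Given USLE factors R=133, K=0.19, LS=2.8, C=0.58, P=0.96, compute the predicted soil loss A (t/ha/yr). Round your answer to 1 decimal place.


Step 1: A = R * K * LS * C * P
Step 2: R * K = 133 * 0.19 = 25.27
Step 3: (R*K) * LS = 25.27 * 2.8 = 70.756
Step 4: * C * P = 70.756 * 0.58 * 0.96 = 39.4
Step 5: A = 39.4 t/(ha*yr)

39.4


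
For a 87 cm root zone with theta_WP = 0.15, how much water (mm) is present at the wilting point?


Step 1: Water (mm) = theta_WP * depth * 10
Step 2: Water = 0.15 * 87 * 10
Step 3: Water = 130.5 mm

130.5


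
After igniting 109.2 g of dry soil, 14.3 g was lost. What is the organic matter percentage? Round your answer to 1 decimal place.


Step 1: OM% = 100 * LOI / sample mass
Step 2: OM = 100 * 14.3 / 109.2
Step 3: OM = 13.1%

13.1


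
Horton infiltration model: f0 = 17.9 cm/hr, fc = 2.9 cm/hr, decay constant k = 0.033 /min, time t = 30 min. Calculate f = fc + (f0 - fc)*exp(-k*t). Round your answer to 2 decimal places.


Step 1: f = fc + (f0 - fc) * exp(-k * t)
Step 2: exp(-0.033 * 30) = 0.371577
Step 3: f = 2.9 + (17.9 - 2.9) * 0.371577
Step 4: f = 2.9 + 15.0 * 0.371577
Step 5: f = 8.47 cm/hr

8.47


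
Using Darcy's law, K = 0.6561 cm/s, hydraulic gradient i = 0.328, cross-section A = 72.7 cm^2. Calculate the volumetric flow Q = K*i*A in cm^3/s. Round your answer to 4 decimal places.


Step 1: Apply Darcy's law: Q = K * i * A
Step 2: Q = 0.6561 * 0.328 * 72.7
Step 3: Q = 15.6451 cm^3/s

15.6451


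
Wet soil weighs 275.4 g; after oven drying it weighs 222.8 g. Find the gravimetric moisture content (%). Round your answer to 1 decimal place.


Step 1: Water mass = wet - dry = 275.4 - 222.8 = 52.6 g
Step 2: w = 100 * water mass / dry mass
Step 3: w = 100 * 52.6 / 222.8 = 23.6%

23.6


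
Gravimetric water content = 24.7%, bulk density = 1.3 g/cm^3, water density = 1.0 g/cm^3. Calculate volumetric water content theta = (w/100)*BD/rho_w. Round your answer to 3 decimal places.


Step 1: theta = (w / 100) * BD / rho_w
Step 2: theta = (24.7 / 100) * 1.3 / 1.0
Step 3: theta = 0.247 * 1.3
Step 4: theta = 0.321

0.321


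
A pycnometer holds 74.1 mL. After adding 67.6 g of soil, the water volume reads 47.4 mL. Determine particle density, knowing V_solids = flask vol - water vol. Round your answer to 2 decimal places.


Step 1: Volume of solids = flask volume - water volume with soil
Step 2: V_solids = 74.1 - 47.4 = 26.7 mL
Step 3: Particle density = mass / V_solids = 67.6 / 26.7 = 2.53 g/cm^3

2.53


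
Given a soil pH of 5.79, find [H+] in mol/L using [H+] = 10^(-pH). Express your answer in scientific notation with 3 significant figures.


Step 1: [H+] = 10^(-pH)
Step 2: [H+] = 10^(-5.79)
Step 3: [H+] = 1.62e-06 mol/L

1.62e-06


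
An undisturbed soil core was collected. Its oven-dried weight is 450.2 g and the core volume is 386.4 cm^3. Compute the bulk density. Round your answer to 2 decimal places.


Step 1: Identify the formula: BD = dry mass / volume
Step 2: Substitute values: BD = 450.2 / 386.4
Step 3: BD = 1.17 g/cm^3

1.17


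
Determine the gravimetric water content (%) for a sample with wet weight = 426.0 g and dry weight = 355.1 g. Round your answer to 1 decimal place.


Step 1: Water mass = wet - dry = 426.0 - 355.1 = 70.9 g
Step 2: w = 100 * water mass / dry mass
Step 3: w = 100 * 70.9 / 355.1 = 20.0%

20.0


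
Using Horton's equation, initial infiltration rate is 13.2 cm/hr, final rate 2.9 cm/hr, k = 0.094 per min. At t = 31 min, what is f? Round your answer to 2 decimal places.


Step 1: f = fc + (f0 - fc) * exp(-k * t)
Step 2: exp(-0.094 * 31) = 0.054258
Step 3: f = 2.9 + (13.2 - 2.9) * 0.054258
Step 4: f = 2.9 + 10.3 * 0.054258
Step 5: f = 3.46 cm/hr

3.46


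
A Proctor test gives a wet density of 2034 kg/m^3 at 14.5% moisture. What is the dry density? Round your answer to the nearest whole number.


Step 1: Dry density = wet density / (1 + w/100)
Step 2: Dry density = 2034 / (1 + 14.5/100)
Step 3: Dry density = 2034 / 1.145
Step 4: Dry density = 1776 kg/m^3

1776


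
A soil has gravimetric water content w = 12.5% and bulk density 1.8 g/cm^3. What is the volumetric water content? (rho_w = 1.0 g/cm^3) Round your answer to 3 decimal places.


Step 1: theta = (w / 100) * BD / rho_w
Step 2: theta = (12.5 / 100) * 1.8 / 1.0
Step 3: theta = 0.125 * 1.8
Step 4: theta = 0.225

0.225


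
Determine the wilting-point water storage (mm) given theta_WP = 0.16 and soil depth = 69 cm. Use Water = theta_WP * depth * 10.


Step 1: Water (mm) = theta_WP * depth * 10
Step 2: Water = 0.16 * 69 * 10
Step 3: Water = 110.4 mm

110.4


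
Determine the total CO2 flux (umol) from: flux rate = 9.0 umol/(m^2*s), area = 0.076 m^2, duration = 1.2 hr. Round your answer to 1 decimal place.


Step 1: Convert time to seconds: 1.2 hr * 3600 = 4320.0 s
Step 2: Total = flux * area * time_s
Step 3: Total = 9.0 * 0.076 * 4320.0
Step 4: Total = 2954.9 umol

2954.9


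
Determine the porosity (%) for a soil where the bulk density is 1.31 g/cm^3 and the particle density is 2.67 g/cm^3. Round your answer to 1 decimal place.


Step 1: Formula: n = 100 * (1 - BD / PD)
Step 2: n = 100 * (1 - 1.31 / 2.67)
Step 3: n = 100 * (1 - 0.49064)
Step 4: n = 50.9%

50.9


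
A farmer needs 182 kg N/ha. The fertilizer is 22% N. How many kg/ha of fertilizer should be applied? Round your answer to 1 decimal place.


Step 1: Fertilizer rate = target N / (N content / 100)
Step 2: Rate = 182 / (22 / 100)
Step 3: Rate = 182 / 0.22
Step 4: Rate = 827.3 kg/ha

827.3


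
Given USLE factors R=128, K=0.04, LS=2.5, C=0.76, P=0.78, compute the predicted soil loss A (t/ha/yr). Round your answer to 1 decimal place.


Step 1: A = R * K * LS * C * P
Step 2: R * K = 128 * 0.04 = 5.12
Step 3: (R*K) * LS = 5.12 * 2.5 = 12.8
Step 4: * C * P = 12.8 * 0.76 * 0.78 = 7.6
Step 5: A = 7.6 t/(ha*yr)

7.6


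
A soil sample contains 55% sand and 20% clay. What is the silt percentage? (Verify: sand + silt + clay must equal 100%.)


Step 1: sand + silt + clay = 100%
Step 2: silt = 100 - sand - clay
Step 3: silt = 100 - 55 - 20
Step 4: silt = 25%

25


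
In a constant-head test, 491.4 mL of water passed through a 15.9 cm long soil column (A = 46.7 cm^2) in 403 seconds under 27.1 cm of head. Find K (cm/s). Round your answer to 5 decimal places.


Step 1: K = Q * L / (A * t * h)
Step 2: Numerator = 491.4 * 15.9 = 7813.26
Step 3: Denominator = 46.7 * 403 * 27.1 = 510024.71
Step 4: K = 7813.26 / 510024.71 = 0.01532 cm/s

0.01532


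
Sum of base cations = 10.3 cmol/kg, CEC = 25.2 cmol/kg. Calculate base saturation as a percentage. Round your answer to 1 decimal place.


Step 1: BS = 100 * (sum of bases) / CEC
Step 2: BS = 100 * 10.3 / 25.2
Step 3: BS = 40.9%

40.9


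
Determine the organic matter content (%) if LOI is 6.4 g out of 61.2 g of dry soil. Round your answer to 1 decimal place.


Step 1: OM% = 100 * LOI / sample mass
Step 2: OM = 100 * 6.4 / 61.2
Step 3: OM = 10.5%

10.5


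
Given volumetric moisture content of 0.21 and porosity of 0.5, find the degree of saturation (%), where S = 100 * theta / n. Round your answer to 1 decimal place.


Step 1: S = 100 * theta_v / n
Step 2: S = 100 * 0.21 / 0.5
Step 3: S = 42.0%

42.0


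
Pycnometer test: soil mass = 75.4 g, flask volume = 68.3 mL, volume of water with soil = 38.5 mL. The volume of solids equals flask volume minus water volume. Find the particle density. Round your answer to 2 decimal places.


Step 1: Volume of solids = flask volume - water volume with soil
Step 2: V_solids = 68.3 - 38.5 = 29.8 mL
Step 3: Particle density = mass / V_solids = 75.4 / 29.8 = 2.53 g/cm^3

2.53


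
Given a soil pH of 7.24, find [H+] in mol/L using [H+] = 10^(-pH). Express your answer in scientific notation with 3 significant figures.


Step 1: [H+] = 10^(-pH)
Step 2: [H+] = 10^(-7.24)
Step 3: [H+] = 5.75e-08 mol/L

5.75e-08


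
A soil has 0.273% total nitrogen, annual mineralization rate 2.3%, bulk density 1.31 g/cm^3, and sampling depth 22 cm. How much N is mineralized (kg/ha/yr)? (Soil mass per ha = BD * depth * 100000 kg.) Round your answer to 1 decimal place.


Step 1: Soil mass per ha = BD * depth * 100000 = 1.31 * 22 * 100000 = 2882000 kg
Step 2: Total N pool = soil mass * N%/100 = 2882000 * 0.273/100 = 7867.86 kg/ha
Step 3: N mineralized = N pool * rate%/100 = 7867.86 * 2.3/100 = 181.0 kg/ha/yr

181.0


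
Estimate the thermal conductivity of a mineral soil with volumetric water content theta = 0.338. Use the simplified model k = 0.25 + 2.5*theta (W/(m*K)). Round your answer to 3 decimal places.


Step 1: k = 0.25 + 2.5 * theta
Step 2: k = 0.25 + 2.5 * 0.338
Step 3: k = 0.25 + 0.845
Step 4: k = 1.095 W/(m*K)

1.095


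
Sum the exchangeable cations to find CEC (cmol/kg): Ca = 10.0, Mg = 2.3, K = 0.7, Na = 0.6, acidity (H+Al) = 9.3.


Step 1: CEC = Ca + Mg + K + Na + (H+Al)
Step 2: CEC = 10.0 + 2.3 + 0.7 + 0.6 + 9.3
Step 3: CEC = 22.9 cmol/kg

22.9


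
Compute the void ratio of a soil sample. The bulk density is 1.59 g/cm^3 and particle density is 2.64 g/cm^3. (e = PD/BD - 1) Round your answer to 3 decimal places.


Step 1: e = PD / BD - 1
Step 2: e = 2.64 / 1.59 - 1
Step 3: e = 1.66038 - 1
Step 4: e = 0.66

0.66


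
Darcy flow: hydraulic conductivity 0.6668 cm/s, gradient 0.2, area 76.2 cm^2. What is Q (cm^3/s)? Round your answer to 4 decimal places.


Step 1: Apply Darcy's law: Q = K * i * A
Step 2: Q = 0.6668 * 0.2 * 76.2
Step 3: Q = 10.162 cm^3/s

10.162


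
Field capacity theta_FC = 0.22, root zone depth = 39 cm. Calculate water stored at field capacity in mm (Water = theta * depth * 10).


Step 1: Water (mm) = theta_FC * depth (cm) * 10
Step 2: Water = 0.22 * 39 * 10
Step 3: Water = 85.8 mm

85.8


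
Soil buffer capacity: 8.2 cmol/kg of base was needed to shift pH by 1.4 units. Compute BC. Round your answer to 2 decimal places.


Step 1: BC = change in base / change in pH
Step 2: BC = 8.2 / 1.4
Step 3: BC = 5.86 cmol/(kg*pH unit)

5.86


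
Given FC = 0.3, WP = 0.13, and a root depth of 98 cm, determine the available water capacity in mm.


Step 1: Available water = (FC - WP) * depth * 10
Step 2: AW = (0.3 - 0.13) * 98 * 10
Step 3: AW = 0.17 * 98 * 10
Step 4: AW = 166.6 mm

166.6


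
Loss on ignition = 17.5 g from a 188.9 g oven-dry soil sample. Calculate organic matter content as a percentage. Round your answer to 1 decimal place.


Step 1: OM% = 100 * LOI / sample mass
Step 2: OM = 100 * 17.5 / 188.9
Step 3: OM = 9.3%

9.3


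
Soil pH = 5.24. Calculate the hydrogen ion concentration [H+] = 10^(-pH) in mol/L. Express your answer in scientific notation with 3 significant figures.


Step 1: [H+] = 10^(-pH)
Step 2: [H+] = 10^(-5.24)
Step 3: [H+] = 5.75e-06 mol/L

5.75e-06


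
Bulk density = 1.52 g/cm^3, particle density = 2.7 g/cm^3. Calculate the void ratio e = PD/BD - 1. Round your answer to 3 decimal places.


Step 1: e = PD / BD - 1
Step 2: e = 2.7 / 1.52 - 1
Step 3: e = 1.77632 - 1
Step 4: e = 0.776

0.776


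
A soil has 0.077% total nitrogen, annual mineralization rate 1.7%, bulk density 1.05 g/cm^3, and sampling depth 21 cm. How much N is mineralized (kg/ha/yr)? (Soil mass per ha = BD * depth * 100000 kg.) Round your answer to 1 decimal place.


Step 1: Soil mass per ha = BD * depth * 100000 = 1.05 * 21 * 100000 = 2205000 kg
Step 2: Total N pool = soil mass * N%/100 = 2205000 * 0.077/100 = 1697.85 kg/ha
Step 3: N mineralized = N pool * rate%/100 = 1697.85 * 1.7/100 = 28.9 kg/ha/yr

28.9


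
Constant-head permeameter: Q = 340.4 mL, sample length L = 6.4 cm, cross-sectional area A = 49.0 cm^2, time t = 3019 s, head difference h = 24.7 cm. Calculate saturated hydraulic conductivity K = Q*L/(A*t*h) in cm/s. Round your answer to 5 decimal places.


Step 1: K = Q * L / (A * t * h)
Step 2: Numerator = 340.4 * 6.4 = 2178.56
Step 3: Denominator = 49.0 * 3019 * 24.7 = 3653895.7
Step 4: K = 2178.56 / 3653895.7 = 0.0006 cm/s

0.0006


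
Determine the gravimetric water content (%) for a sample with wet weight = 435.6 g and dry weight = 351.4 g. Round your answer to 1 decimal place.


Step 1: Water mass = wet - dry = 435.6 - 351.4 = 84.2 g
Step 2: w = 100 * water mass / dry mass
Step 3: w = 100 * 84.2 / 351.4 = 24.0%

24.0


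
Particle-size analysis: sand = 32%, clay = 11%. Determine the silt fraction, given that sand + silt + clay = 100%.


Step 1: sand + silt + clay = 100%
Step 2: silt = 100 - sand - clay
Step 3: silt = 100 - 32 - 11
Step 4: silt = 57%

57


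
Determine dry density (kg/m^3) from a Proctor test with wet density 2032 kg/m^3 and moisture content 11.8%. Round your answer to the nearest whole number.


Step 1: Dry density = wet density / (1 + w/100)
Step 2: Dry density = 2032 / (1 + 11.8/100)
Step 3: Dry density = 2032 / 1.118
Step 4: Dry density = 1818 kg/m^3

1818


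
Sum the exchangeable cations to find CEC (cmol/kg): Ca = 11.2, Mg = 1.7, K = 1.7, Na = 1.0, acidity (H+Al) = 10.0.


Step 1: CEC = Ca + Mg + K + Na + (H+Al)
Step 2: CEC = 11.2 + 1.7 + 1.7 + 1.0 + 10.0
Step 3: CEC = 25.6 cmol/kg

25.6


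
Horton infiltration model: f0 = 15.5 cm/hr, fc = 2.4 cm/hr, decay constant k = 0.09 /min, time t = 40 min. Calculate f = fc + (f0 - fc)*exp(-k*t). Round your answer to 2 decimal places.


Step 1: f = fc + (f0 - fc) * exp(-k * t)
Step 2: exp(-0.09 * 40) = 0.027324
Step 3: f = 2.4 + (15.5 - 2.4) * 0.027324
Step 4: f = 2.4 + 13.1 * 0.027324
Step 5: f = 2.76 cm/hr

2.76


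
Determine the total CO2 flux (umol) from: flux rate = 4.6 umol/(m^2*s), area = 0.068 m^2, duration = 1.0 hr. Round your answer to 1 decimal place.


Step 1: Convert time to seconds: 1.0 hr * 3600 = 3600.0 s
Step 2: Total = flux * area * time_s
Step 3: Total = 4.6 * 0.068 * 3600.0
Step 4: Total = 1126.1 umol

1126.1


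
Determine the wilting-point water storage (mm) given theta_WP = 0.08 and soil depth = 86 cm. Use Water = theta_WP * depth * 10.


Step 1: Water (mm) = theta_WP * depth * 10
Step 2: Water = 0.08 * 86 * 10
Step 3: Water = 68.8 mm

68.8


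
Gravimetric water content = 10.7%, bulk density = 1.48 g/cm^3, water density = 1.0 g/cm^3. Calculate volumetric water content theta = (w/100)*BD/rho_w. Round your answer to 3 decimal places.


Step 1: theta = (w / 100) * BD / rho_w
Step 2: theta = (10.7 / 100) * 1.48 / 1.0
Step 3: theta = 0.107 * 1.48
Step 4: theta = 0.158

0.158


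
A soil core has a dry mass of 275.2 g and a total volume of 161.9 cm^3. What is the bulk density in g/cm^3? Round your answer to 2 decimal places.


Step 1: Identify the formula: BD = dry mass / volume
Step 2: Substitute values: BD = 275.2 / 161.9
Step 3: BD = 1.7 g/cm^3

1.7


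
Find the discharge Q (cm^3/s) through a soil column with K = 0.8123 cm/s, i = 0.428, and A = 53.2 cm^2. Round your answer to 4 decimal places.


Step 1: Apply Darcy's law: Q = K * i * A
Step 2: Q = 0.8123 * 0.428 * 53.2
Step 3: Q = 18.4957 cm^3/s

18.4957


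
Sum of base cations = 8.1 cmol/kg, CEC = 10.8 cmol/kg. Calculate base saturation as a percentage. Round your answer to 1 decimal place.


Step 1: BS = 100 * (sum of bases) / CEC
Step 2: BS = 100 * 8.1 / 10.8
Step 3: BS = 75.0%

75.0


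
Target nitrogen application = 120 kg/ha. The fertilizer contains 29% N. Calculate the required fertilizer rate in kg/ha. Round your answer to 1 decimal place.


Step 1: Fertilizer rate = target N / (N content / 100)
Step 2: Rate = 120 / (29 / 100)
Step 3: Rate = 120 / 0.29
Step 4: Rate = 413.8 kg/ha

413.8


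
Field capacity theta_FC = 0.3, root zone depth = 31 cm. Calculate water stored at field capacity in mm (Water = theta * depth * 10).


Step 1: Water (mm) = theta_FC * depth (cm) * 10
Step 2: Water = 0.3 * 31 * 10
Step 3: Water = 93.0 mm

93.0


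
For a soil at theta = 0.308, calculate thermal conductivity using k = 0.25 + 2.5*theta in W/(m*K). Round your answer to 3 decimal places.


Step 1: k = 0.25 + 2.5 * theta
Step 2: k = 0.25 + 2.5 * 0.308
Step 3: k = 0.25 + 0.77
Step 4: k = 1.02 W/(m*K)

1.02


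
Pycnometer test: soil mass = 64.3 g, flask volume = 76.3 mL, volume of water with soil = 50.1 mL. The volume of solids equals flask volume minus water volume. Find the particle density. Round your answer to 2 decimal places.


Step 1: Volume of solids = flask volume - water volume with soil
Step 2: V_solids = 76.3 - 50.1 = 26.2 mL
Step 3: Particle density = mass / V_solids = 64.3 / 26.2 = 2.45 g/cm^3

2.45


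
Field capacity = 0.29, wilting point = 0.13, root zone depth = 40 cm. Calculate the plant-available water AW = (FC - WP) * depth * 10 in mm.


Step 1: Available water = (FC - WP) * depth * 10
Step 2: AW = (0.29 - 0.13) * 40 * 10
Step 3: AW = 0.16 * 40 * 10
Step 4: AW = 64.0 mm

64.0


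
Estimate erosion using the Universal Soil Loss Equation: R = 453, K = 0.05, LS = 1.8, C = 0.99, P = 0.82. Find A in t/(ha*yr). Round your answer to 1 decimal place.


Step 1: A = R * K * LS * C * P
Step 2: R * K = 453 * 0.05 = 22.65
Step 3: (R*K) * LS = 22.65 * 1.8 = 40.77
Step 4: * C * P = 40.77 * 0.99 * 0.82 = 33.1
Step 5: A = 33.1 t/(ha*yr)

33.1


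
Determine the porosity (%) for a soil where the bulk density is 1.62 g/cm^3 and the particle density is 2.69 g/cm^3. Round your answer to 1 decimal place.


Step 1: Formula: n = 100 * (1 - BD / PD)
Step 2: n = 100 * (1 - 1.62 / 2.69)
Step 3: n = 100 * (1 - 0.60223)
Step 4: n = 39.8%

39.8


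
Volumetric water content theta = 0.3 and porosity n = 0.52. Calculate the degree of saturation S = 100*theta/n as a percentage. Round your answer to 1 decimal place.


Step 1: S = 100 * theta_v / n
Step 2: S = 100 * 0.3 / 0.52
Step 3: S = 57.7%

57.7


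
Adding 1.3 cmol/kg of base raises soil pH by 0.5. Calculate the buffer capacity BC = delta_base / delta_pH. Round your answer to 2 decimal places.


Step 1: BC = change in base / change in pH
Step 2: BC = 1.3 / 0.5
Step 3: BC = 2.6 cmol/(kg*pH unit)

2.6


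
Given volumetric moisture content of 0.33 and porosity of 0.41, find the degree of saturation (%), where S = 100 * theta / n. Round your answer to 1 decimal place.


Step 1: S = 100 * theta_v / n
Step 2: S = 100 * 0.33 / 0.41
Step 3: S = 80.5%

80.5


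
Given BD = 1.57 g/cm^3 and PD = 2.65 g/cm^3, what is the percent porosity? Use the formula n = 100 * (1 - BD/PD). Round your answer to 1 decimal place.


Step 1: Formula: n = 100 * (1 - BD / PD)
Step 2: n = 100 * (1 - 1.57 / 2.65)
Step 3: n = 100 * (1 - 0.59245)
Step 4: n = 40.8%

40.8


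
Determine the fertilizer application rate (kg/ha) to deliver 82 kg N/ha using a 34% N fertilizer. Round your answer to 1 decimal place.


Step 1: Fertilizer rate = target N / (N content / 100)
Step 2: Rate = 82 / (34 / 100)
Step 3: Rate = 82 / 0.34
Step 4: Rate = 241.2 kg/ha

241.2


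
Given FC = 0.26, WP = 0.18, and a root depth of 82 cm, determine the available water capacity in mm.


Step 1: Available water = (FC - WP) * depth * 10
Step 2: AW = (0.26 - 0.18) * 82 * 10
Step 3: AW = 0.08 * 82 * 10
Step 4: AW = 65.6 mm

65.6


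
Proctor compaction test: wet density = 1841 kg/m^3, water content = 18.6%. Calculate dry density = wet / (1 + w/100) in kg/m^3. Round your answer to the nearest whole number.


Step 1: Dry density = wet density / (1 + w/100)
Step 2: Dry density = 1841 / (1 + 18.6/100)
Step 3: Dry density = 1841 / 1.186
Step 4: Dry density = 1552 kg/m^3

1552


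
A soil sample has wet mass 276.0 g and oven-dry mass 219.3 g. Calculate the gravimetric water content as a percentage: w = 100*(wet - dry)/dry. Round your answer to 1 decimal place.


Step 1: Water mass = wet - dry = 276.0 - 219.3 = 56.7 g
Step 2: w = 100 * water mass / dry mass
Step 3: w = 100 * 56.7 / 219.3 = 25.9%

25.9


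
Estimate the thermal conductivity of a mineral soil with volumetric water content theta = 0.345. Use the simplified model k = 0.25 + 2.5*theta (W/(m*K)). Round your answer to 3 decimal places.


Step 1: k = 0.25 + 2.5 * theta
Step 2: k = 0.25 + 2.5 * 0.345
Step 3: k = 0.25 + 0.863
Step 4: k = 1.113 W/(m*K)

1.113


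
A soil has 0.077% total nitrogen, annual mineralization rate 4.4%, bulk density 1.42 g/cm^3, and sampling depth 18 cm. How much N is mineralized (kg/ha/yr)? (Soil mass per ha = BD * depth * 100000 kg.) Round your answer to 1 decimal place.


Step 1: Soil mass per ha = BD * depth * 100000 = 1.42 * 18 * 100000 = 2556000 kg
Step 2: Total N pool = soil mass * N%/100 = 2556000 * 0.077/100 = 1968.12 kg/ha
Step 3: N mineralized = N pool * rate%/100 = 1968.12 * 4.4/100 = 86.6 kg/ha/yr

86.6


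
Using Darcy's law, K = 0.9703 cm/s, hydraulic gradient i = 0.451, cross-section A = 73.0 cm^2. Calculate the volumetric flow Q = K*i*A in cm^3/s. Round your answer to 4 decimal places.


Step 1: Apply Darcy's law: Q = K * i * A
Step 2: Q = 0.9703 * 0.451 * 73.0
Step 3: Q = 31.9452 cm^3/s

31.9452


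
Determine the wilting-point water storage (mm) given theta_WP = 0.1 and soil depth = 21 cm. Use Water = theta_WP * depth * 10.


Step 1: Water (mm) = theta_WP * depth * 10
Step 2: Water = 0.1 * 21 * 10
Step 3: Water = 21.0 mm

21.0


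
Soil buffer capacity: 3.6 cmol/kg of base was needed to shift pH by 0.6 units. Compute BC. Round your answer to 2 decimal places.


Step 1: BC = change in base / change in pH
Step 2: BC = 3.6 / 0.6
Step 3: BC = 6.0 cmol/(kg*pH unit)

6.0


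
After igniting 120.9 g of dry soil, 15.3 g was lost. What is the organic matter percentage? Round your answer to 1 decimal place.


Step 1: OM% = 100 * LOI / sample mass
Step 2: OM = 100 * 15.3 / 120.9
Step 3: OM = 12.7%

12.7


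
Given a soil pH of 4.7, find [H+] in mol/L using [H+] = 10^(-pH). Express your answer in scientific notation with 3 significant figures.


Step 1: [H+] = 10^(-pH)
Step 2: [H+] = 10^(-4.7)
Step 3: [H+] = 2.00e-05 mol/L

2.00e-05


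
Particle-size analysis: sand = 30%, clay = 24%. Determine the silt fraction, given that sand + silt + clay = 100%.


Step 1: sand + silt + clay = 100%
Step 2: silt = 100 - sand - clay
Step 3: silt = 100 - 30 - 24
Step 4: silt = 46%

46


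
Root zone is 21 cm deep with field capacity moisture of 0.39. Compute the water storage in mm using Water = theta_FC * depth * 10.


Step 1: Water (mm) = theta_FC * depth (cm) * 10
Step 2: Water = 0.39 * 21 * 10
Step 3: Water = 81.9 mm

81.9


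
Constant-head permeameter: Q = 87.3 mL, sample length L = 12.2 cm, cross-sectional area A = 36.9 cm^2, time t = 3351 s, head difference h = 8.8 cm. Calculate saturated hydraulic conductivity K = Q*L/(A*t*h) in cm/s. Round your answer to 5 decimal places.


Step 1: K = Q * L / (A * t * h)
Step 2: Numerator = 87.3 * 12.2 = 1065.06
Step 3: Denominator = 36.9 * 3351 * 8.8 = 1088136.72
Step 4: K = 1065.06 / 1088136.72 = 0.00098 cm/s

0.00098


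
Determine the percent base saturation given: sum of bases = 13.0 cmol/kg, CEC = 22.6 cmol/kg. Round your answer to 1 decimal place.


Step 1: BS = 100 * (sum of bases) / CEC
Step 2: BS = 100 * 13.0 / 22.6
Step 3: BS = 57.5%

57.5


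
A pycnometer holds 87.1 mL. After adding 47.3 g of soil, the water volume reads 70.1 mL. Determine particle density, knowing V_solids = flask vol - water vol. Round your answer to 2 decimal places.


Step 1: Volume of solids = flask volume - water volume with soil
Step 2: V_solids = 87.1 - 70.1 = 17.0 mL
Step 3: Particle density = mass / V_solids = 47.3 / 17.0 = 2.78 g/cm^3

2.78


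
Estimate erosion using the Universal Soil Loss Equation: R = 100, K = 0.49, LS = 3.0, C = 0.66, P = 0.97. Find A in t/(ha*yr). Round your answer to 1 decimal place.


Step 1: A = R * K * LS * C * P
Step 2: R * K = 100 * 0.49 = 49.0
Step 3: (R*K) * LS = 49.0 * 3.0 = 147.0
Step 4: * C * P = 147.0 * 0.66 * 0.97 = 94.1
Step 5: A = 94.1 t/(ha*yr)

94.1


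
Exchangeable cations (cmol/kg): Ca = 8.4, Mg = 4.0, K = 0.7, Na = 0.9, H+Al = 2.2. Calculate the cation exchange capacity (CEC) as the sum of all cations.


Step 1: CEC = Ca + Mg + K + Na + (H+Al)
Step 2: CEC = 8.4 + 4.0 + 0.7 + 0.9 + 2.2
Step 3: CEC = 16.2 cmol/kg

16.2


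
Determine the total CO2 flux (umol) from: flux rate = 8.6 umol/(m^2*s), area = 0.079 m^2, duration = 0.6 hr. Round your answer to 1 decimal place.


Step 1: Convert time to seconds: 0.6 hr * 3600 = 2160.0 s
Step 2: Total = flux * area * time_s
Step 3: Total = 8.6 * 0.079 * 2160.0
Step 4: Total = 1467.5 umol

1467.5


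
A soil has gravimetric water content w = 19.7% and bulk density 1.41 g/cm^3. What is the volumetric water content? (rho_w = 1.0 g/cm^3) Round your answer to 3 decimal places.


Step 1: theta = (w / 100) * BD / rho_w
Step 2: theta = (19.7 / 100) * 1.41 / 1.0
Step 3: theta = 0.197 * 1.41
Step 4: theta = 0.278

0.278


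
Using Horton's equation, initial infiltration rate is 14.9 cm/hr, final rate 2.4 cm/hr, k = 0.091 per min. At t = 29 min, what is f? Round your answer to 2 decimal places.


Step 1: f = fc + (f0 - fc) * exp(-k * t)
Step 2: exp(-0.091 * 29) = 0.071433
Step 3: f = 2.4 + (14.9 - 2.4) * 0.071433
Step 4: f = 2.4 + 12.5 * 0.071433
Step 5: f = 3.29 cm/hr

3.29


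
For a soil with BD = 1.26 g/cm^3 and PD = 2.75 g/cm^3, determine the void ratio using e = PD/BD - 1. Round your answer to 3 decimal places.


Step 1: e = PD / BD - 1
Step 2: e = 2.75 / 1.26 - 1
Step 3: e = 2.18254 - 1
Step 4: e = 1.183

1.183


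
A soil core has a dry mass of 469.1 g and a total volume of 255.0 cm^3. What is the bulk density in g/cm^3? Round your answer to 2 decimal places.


Step 1: Identify the formula: BD = dry mass / volume
Step 2: Substitute values: BD = 469.1 / 255.0
Step 3: BD = 1.84 g/cm^3

1.84


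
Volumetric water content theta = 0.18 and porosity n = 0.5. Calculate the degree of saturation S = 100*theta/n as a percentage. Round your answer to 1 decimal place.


Step 1: S = 100 * theta_v / n
Step 2: S = 100 * 0.18 / 0.5
Step 3: S = 36.0%

36.0


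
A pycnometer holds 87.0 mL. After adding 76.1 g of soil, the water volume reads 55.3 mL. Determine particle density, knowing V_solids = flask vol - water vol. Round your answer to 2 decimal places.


Step 1: Volume of solids = flask volume - water volume with soil
Step 2: V_solids = 87.0 - 55.3 = 31.7 mL
Step 3: Particle density = mass / V_solids = 76.1 / 31.7 = 2.4 g/cm^3

2.4


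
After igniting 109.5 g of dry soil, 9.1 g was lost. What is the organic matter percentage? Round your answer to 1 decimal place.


Step 1: OM% = 100 * LOI / sample mass
Step 2: OM = 100 * 9.1 / 109.5
Step 3: OM = 8.3%

8.3


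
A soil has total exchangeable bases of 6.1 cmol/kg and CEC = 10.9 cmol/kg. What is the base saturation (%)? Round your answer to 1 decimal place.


Step 1: BS = 100 * (sum of bases) / CEC
Step 2: BS = 100 * 6.1 / 10.9
Step 3: BS = 56.0%

56.0


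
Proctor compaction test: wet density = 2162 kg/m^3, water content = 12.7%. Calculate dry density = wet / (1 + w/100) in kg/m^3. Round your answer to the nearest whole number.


Step 1: Dry density = wet density / (1 + w/100)
Step 2: Dry density = 2162 / (1 + 12.7/100)
Step 3: Dry density = 2162 / 1.127
Step 4: Dry density = 1918 kg/m^3

1918


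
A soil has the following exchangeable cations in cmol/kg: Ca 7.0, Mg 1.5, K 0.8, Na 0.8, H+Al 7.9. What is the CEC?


Step 1: CEC = Ca + Mg + K + Na + (H+Al)
Step 2: CEC = 7.0 + 1.5 + 0.8 + 0.8 + 7.9
Step 3: CEC = 18.0 cmol/kg

18.0


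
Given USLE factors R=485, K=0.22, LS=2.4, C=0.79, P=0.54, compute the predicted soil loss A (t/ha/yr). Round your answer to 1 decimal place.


Step 1: A = R * K * LS * C * P
Step 2: R * K = 485 * 0.22 = 106.7
Step 3: (R*K) * LS = 106.7 * 2.4 = 256.08
Step 4: * C * P = 256.08 * 0.79 * 0.54 = 109.2
Step 5: A = 109.2 t/(ha*yr)

109.2


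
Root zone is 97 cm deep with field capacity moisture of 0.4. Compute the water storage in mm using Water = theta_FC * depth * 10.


Step 1: Water (mm) = theta_FC * depth (cm) * 10
Step 2: Water = 0.4 * 97 * 10
Step 3: Water = 388.0 mm

388.0


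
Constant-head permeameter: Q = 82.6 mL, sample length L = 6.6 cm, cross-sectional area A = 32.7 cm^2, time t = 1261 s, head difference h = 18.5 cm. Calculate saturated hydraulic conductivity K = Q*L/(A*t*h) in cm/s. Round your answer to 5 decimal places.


Step 1: K = Q * L / (A * t * h)
Step 2: Numerator = 82.6 * 6.6 = 545.16
Step 3: Denominator = 32.7 * 1261 * 18.5 = 762841.95
Step 4: K = 545.16 / 762841.95 = 0.00071 cm/s

0.00071


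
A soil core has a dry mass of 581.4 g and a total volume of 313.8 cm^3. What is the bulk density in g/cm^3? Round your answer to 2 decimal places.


Step 1: Identify the formula: BD = dry mass / volume
Step 2: Substitute values: BD = 581.4 / 313.8
Step 3: BD = 1.85 g/cm^3

1.85


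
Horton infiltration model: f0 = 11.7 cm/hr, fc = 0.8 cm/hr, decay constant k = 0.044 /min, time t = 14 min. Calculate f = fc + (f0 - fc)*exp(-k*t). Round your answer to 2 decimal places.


Step 1: f = fc + (f0 - fc) * exp(-k * t)
Step 2: exp(-0.044 * 14) = 0.540101
Step 3: f = 0.8 + (11.7 - 0.8) * 0.540101
Step 4: f = 0.8 + 10.9 * 0.540101
Step 5: f = 6.69 cm/hr

6.69


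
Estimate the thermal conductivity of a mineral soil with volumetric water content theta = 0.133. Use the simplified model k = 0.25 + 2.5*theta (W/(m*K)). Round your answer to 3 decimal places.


Step 1: k = 0.25 + 2.5 * theta
Step 2: k = 0.25 + 2.5 * 0.133
Step 3: k = 0.25 + 0.333
Step 4: k = 0.583 W/(m*K)

0.583


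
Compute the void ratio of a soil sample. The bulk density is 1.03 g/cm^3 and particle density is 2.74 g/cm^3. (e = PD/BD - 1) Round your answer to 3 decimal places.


Step 1: e = PD / BD - 1
Step 2: e = 2.74 / 1.03 - 1
Step 3: e = 2.66019 - 1
Step 4: e = 1.66

1.66


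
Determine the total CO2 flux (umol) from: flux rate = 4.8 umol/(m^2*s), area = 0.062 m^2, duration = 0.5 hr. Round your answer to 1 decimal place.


Step 1: Convert time to seconds: 0.5 hr * 3600 = 1800.0 s
Step 2: Total = flux * area * time_s
Step 3: Total = 4.8 * 0.062 * 1800.0
Step 4: Total = 535.7 umol

535.7


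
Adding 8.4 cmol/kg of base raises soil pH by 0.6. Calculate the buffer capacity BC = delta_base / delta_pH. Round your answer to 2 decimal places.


Step 1: BC = change in base / change in pH
Step 2: BC = 8.4 / 0.6
Step 3: BC = 14.0 cmol/(kg*pH unit)

14.0


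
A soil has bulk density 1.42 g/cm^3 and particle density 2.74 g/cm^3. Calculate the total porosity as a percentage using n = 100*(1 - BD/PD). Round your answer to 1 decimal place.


Step 1: Formula: n = 100 * (1 - BD / PD)
Step 2: n = 100 * (1 - 1.42 / 2.74)
Step 3: n = 100 * (1 - 0.51825)
Step 4: n = 48.2%

48.2


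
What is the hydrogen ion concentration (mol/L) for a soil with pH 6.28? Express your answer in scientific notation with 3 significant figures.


Step 1: [H+] = 10^(-pH)
Step 2: [H+] = 10^(-6.28)
Step 3: [H+] = 5.25e-07 mol/L

5.25e-07


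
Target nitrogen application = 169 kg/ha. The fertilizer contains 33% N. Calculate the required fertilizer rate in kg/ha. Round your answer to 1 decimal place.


Step 1: Fertilizer rate = target N / (N content / 100)
Step 2: Rate = 169 / (33 / 100)
Step 3: Rate = 169 / 0.33
Step 4: Rate = 512.1 kg/ha

512.1


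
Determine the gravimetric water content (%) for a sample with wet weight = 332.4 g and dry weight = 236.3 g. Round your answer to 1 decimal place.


Step 1: Water mass = wet - dry = 332.4 - 236.3 = 96.1 g
Step 2: w = 100 * water mass / dry mass
Step 3: w = 100 * 96.1 / 236.3 = 40.7%

40.7


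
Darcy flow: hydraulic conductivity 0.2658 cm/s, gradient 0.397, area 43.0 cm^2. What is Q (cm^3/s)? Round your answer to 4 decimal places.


Step 1: Apply Darcy's law: Q = K * i * A
Step 2: Q = 0.2658 * 0.397 * 43.0
Step 3: Q = 4.5375 cm^3/s

4.5375


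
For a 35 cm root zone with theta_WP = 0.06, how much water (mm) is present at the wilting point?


Step 1: Water (mm) = theta_WP * depth * 10
Step 2: Water = 0.06 * 35 * 10
Step 3: Water = 21.0 mm

21.0


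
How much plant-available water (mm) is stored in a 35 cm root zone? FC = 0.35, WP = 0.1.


Step 1: Available water = (FC - WP) * depth * 10
Step 2: AW = (0.35 - 0.1) * 35 * 10
Step 3: AW = 0.25 * 35 * 10
Step 4: AW = 87.5 mm

87.5


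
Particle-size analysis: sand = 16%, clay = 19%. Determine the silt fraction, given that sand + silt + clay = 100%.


Step 1: sand + silt + clay = 100%
Step 2: silt = 100 - sand - clay
Step 3: silt = 100 - 16 - 19
Step 4: silt = 65%

65


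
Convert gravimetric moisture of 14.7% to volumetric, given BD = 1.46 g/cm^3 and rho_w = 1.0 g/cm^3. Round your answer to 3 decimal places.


Step 1: theta = (w / 100) * BD / rho_w
Step 2: theta = (14.7 / 100) * 1.46 / 1.0
Step 3: theta = 0.147 * 1.46
Step 4: theta = 0.215

0.215


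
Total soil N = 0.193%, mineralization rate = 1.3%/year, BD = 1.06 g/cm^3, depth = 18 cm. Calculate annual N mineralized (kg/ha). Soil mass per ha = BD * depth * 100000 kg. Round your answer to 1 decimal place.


Step 1: Soil mass per ha = BD * depth * 100000 = 1.06 * 18 * 100000 = 1908000 kg
Step 2: Total N pool = soil mass * N%/100 = 1908000 * 0.193/100 = 3682.44 kg/ha
Step 3: N mineralized = N pool * rate%/100 = 3682.44 * 1.3/100 = 47.9 kg/ha/yr

47.9


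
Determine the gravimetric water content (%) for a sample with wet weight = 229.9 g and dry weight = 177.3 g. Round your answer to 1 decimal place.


Step 1: Water mass = wet - dry = 229.9 - 177.3 = 52.6 g
Step 2: w = 100 * water mass / dry mass
Step 3: w = 100 * 52.6 / 177.3 = 29.7%

29.7


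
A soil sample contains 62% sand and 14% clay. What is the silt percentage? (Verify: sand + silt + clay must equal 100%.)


Step 1: sand + silt + clay = 100%
Step 2: silt = 100 - sand - clay
Step 3: silt = 100 - 62 - 14
Step 4: silt = 24%

24


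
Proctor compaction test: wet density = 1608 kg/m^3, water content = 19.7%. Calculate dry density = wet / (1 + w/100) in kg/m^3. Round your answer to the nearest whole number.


Step 1: Dry density = wet density / (1 + w/100)
Step 2: Dry density = 1608 / (1 + 19.7/100)
Step 3: Dry density = 1608 / 1.197
Step 4: Dry density = 1343 kg/m^3

1343


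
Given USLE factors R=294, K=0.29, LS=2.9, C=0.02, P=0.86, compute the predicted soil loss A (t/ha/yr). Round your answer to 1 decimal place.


Step 1: A = R * K * LS * C * P
Step 2: R * K = 294 * 0.29 = 85.26
Step 3: (R*K) * LS = 85.26 * 2.9 = 247.254
Step 4: * C * P = 247.254 * 0.02 * 0.86 = 4.3
Step 5: A = 4.3 t/(ha*yr)

4.3


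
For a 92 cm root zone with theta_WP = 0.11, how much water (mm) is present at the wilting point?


Step 1: Water (mm) = theta_WP * depth * 10
Step 2: Water = 0.11 * 92 * 10
Step 3: Water = 101.2 mm

101.2


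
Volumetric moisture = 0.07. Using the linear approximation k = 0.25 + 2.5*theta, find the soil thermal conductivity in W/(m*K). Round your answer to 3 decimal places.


Step 1: k = 0.25 + 2.5 * theta
Step 2: k = 0.25 + 2.5 * 0.07
Step 3: k = 0.25 + 0.175
Step 4: k = 0.425 W/(m*K)

0.425


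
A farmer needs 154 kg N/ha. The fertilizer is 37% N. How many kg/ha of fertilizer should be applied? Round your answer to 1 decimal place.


Step 1: Fertilizer rate = target N / (N content / 100)
Step 2: Rate = 154 / (37 / 100)
Step 3: Rate = 154 / 0.37
Step 4: Rate = 416.2 kg/ha

416.2


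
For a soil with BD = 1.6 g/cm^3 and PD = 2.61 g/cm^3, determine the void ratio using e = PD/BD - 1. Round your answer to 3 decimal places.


Step 1: e = PD / BD - 1
Step 2: e = 2.61 / 1.6 - 1
Step 3: e = 1.63125 - 1
Step 4: e = 0.631

0.631


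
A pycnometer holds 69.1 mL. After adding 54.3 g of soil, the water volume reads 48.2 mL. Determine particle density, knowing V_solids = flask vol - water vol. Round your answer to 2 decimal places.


Step 1: Volume of solids = flask volume - water volume with soil
Step 2: V_solids = 69.1 - 48.2 = 20.9 mL
Step 3: Particle density = mass / V_solids = 54.3 / 20.9 = 2.6 g/cm^3

2.6


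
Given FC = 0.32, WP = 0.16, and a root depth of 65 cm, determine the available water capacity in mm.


Step 1: Available water = (FC - WP) * depth * 10
Step 2: AW = (0.32 - 0.16) * 65 * 10
Step 3: AW = 0.16 * 65 * 10
Step 4: AW = 104.0 mm

104.0


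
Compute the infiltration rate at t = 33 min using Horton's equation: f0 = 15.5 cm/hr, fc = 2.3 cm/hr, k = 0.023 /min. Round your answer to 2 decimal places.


Step 1: f = fc + (f0 - fc) * exp(-k * t)
Step 2: exp(-0.023 * 33) = 0.468134
Step 3: f = 2.3 + (15.5 - 2.3) * 0.468134
Step 4: f = 2.3 + 13.2 * 0.468134
Step 5: f = 8.48 cm/hr

8.48


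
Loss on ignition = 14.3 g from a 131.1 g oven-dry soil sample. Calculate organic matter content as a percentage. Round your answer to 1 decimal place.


Step 1: OM% = 100 * LOI / sample mass
Step 2: OM = 100 * 14.3 / 131.1
Step 3: OM = 10.9%

10.9


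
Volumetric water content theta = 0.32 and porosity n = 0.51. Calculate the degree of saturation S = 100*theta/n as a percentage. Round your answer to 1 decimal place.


Step 1: S = 100 * theta_v / n
Step 2: S = 100 * 0.32 / 0.51
Step 3: S = 62.7%

62.7


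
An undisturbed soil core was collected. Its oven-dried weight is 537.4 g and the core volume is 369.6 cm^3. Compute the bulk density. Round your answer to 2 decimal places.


Step 1: Identify the formula: BD = dry mass / volume
Step 2: Substitute values: BD = 537.4 / 369.6
Step 3: BD = 1.45 g/cm^3

1.45


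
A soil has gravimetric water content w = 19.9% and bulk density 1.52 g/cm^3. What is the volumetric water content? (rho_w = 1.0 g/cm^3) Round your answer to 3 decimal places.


Step 1: theta = (w / 100) * BD / rho_w
Step 2: theta = (19.9 / 100) * 1.52 / 1.0
Step 3: theta = 0.199 * 1.52
Step 4: theta = 0.302

0.302


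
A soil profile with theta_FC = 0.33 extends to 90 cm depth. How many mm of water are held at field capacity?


Step 1: Water (mm) = theta_FC * depth (cm) * 10
Step 2: Water = 0.33 * 90 * 10
Step 3: Water = 297.0 mm

297.0


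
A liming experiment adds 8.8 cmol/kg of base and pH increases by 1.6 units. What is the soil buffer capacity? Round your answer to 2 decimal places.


Step 1: BC = change in base / change in pH
Step 2: BC = 8.8 / 1.6
Step 3: BC = 5.5 cmol/(kg*pH unit)

5.5


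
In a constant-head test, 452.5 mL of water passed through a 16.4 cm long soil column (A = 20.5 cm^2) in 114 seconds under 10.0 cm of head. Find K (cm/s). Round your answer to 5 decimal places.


Step 1: K = Q * L / (A * t * h)
Step 2: Numerator = 452.5 * 16.4 = 7421.0
Step 3: Denominator = 20.5 * 114 * 10.0 = 23370.0
Step 4: K = 7421.0 / 23370.0 = 0.31754 cm/s

0.31754
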